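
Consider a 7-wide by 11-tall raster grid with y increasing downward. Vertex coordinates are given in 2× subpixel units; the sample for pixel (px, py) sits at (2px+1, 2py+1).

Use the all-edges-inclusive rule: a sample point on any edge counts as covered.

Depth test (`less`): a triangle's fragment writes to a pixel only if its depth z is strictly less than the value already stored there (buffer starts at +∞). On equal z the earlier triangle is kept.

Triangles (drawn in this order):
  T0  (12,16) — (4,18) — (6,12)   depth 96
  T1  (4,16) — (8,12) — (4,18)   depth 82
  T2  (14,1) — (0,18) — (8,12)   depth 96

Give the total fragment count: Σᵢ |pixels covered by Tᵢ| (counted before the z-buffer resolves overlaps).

T0:
  2·area = 44
  edge (12, 16)→(4, 18): d=(-8,2) inclusive
  edge (4, 18)→(6, 12): d=(2,-6) inclusive
  edge (6, 12)→(12, 16): d=(6,4) inclusive
    (4,1)@(9, 3): e=[110,0,-66] → ·  [on edge]
    (3,4)@(7, 9): e=[66,0,-22] → ·  [on edge]
    (3,6)@(7, 13): e=[34,8,2] → █
    (4,6)@(9, 13): e=[30,20,-6] → ·
    (2,7)@(5, 15): e=[22,0,22] → █  [on edge]
    (4,7)@(9, 15): e=[14,24,6] → █
    (5,7)@(11, 15): e=[10,36,-2] → ·
    (2,8)@(5, 17): e=[6,4,34] → █
    (4,8)@(9, 17): e=[-2,28,18] → ·
    (2,9)@(5, 19): e=[-10,8,46] → ·
    (3,9)@(7, 19): e=[-14,20,38] → ·
    (1,10)@(3, 21): e=[-22,0,66] → ·  [on edge]
  covered (6 px):
    · · · · · · ·
    · · · · · · ·
    · · · · · · ·
    · · · · · · ·
    · · · · · · ·
    · · · · · · ·
    · · · █ · · ·
    · · █ █ █ · ·
    · · █ █ · · ·
    · · · · · · ·
    · · · · · · ·
T1:
  2·area = 8
  edge (4, 16)→(8, 12): d=(4,-4) inclusive
  edge (8, 12)→(4, 18): d=(-4,6) inclusive
  edge (4, 18)→(4, 16): d=(0,-2) inclusive
    (6,3)@(13, 7): e=[0,-10,18] → ·  [on edge]
    (5,4)@(11, 9): e=[0,-6,14] → ·  [on edge]
    (4,5)@(9, 11): e=[0,-2,10] → ·  [on edge]
    (3,6)@(7, 13): e=[0,2,6] → █  [on edge]
    (4,6)@(9, 13): e=[8,-10,10] → ·
    (2,7)@(5, 15): e=[0,6,2] → █  [on edge]
    (3,7)@(7, 15): e=[8,-6,6] → ·
    (1,8)@(3, 17): e=[0,10,-2] → ·  [on edge]
    (2,8)@(5, 17): e=[8,-2,2] → ·
    (0,9)@(1, 19): e=[0,14,-6] → ·  [on edge]
  covered (2 px):
    · · · · · · ·
    · · · · · · ·
    · · · · · · ·
    · · · · · · ·
    · · · · · · ·
    · · · · · · ·
    · · · █ · · ·
    · · █ · · · ·
    · · · · · · ·
    · · · · · · ·
    · · · · · · ·
T2:
  2·area = 52  (B↔C swapped to make it positive)
  edge (14, 1)→(8, 12): d=(-6,11) inclusive
  edge (8, 12)→(0, 18): d=(-8,6) inclusive
  edge (0, 18)→(14, 1): d=(14,-17) inclusive
    (5,2)@(11, 5): e=[9,38,5] → █
    (6,2)@(13, 5): e=[-13,26,39] → ·
    (5,3)@(11, 7): e=[-3,22,33] → ·
    (4,4)@(9, 9): e=[7,18,27] → █
    (5,4)@(11, 9): e=[-15,6,61] → ·
    (3,5)@(7, 11): e=[17,14,21] → █
    (4,5)@(9, 11): e=[-5,2,55] → ·
    (2,6)@(5, 13): e=[27,10,15] → █
    (3,6)@(7, 13): e=[5,-2,49] → ·
    (1,7)@(3, 15): e=[37,6,9] → █
    (2,7)@(5, 15): e=[15,-6,43] → ·
    (0,8)@(1, 17): e=[47,2,3] → █
  covered (6 px):
    · · · · · · ·
    · · · · · · ·
    · · · · · █ ·
    · · · · · · ·
    · · · · █ · ·
    · · · █ · · ·
    · · █ · · · ·
    · █ · · · · ·
    █ · · · · · ·
    · · · · · · ·
    · · · · · · ·

Result: 14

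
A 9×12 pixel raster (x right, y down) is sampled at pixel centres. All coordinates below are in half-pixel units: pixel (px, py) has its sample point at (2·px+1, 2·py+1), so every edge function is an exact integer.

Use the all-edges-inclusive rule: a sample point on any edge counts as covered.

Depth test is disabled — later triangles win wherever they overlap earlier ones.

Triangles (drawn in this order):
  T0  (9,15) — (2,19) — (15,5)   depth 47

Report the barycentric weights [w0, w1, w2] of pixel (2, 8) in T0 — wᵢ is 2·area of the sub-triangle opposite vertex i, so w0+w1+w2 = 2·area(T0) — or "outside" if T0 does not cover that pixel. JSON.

T0:
  2·area = 46
  edge (9, 15)→(2, 19): d=(-7,4) inclusive
  edge (2, 19)→(15, 5): d=(13,-14) inclusive
  edge (15, 5)→(9, 15): d=(-6,10) inclusive
    (7,2)@(15, 5): e=[46,0,0] → █  [on edge]
    (8,2)@(17, 5): e=[38,28,-20] → ·
    (7,3)@(15, 7): e=[32,26,-12] → ·
    (5,5)@(11, 11): e=[20,22,4] → █
    (6,5)@(13, 11): e=[12,50,-16] → ·
    (4,6)@(9, 13): e=[14,20,12] → █
    (5,6)@(11, 13): e=[6,48,-8] → ·
    (3,7)@(7, 15): e=[8,18,20] → █
    (4,7)@(9, 15): e=[0,46,0] → █  [on edge]
    (5,7)@(11, 15): e=[-8,74,-20] → ·
    (2,8)@(5, 17): e=[2,16,28] → █
    (3,8)@(7, 17): e=[-6,44,8] → ·
  covered (6 px):
    · · · · · · · · ·
    · · · · · · · · ·
    · · · · · · · █ ·
    · · · · · · · · ·
    · · · · · · · · ·
    · · · · · █ · · ·
    · · · · █ · · · ·
    · · · █ █ · · · ·
    · · █ · · · · · ·
    · · · · · · · · ·
    · · · · · · · · ·
    · · · · · · · · ·

Result: [16,28,2]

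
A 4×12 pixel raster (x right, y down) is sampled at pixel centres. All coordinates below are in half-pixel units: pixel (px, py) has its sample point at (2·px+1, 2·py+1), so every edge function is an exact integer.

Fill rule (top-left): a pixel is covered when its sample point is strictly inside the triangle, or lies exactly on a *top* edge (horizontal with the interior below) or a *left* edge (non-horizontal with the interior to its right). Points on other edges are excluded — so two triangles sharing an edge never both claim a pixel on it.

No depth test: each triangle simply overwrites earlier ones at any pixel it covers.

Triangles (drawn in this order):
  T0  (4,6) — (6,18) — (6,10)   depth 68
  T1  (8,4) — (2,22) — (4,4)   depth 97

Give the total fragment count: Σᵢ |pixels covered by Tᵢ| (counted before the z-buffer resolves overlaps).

T0:
  2·area = 16  (B↔C swapped to make it positive)
  edge (4, 6)→(6, 10): d=(2,4) right/bottom  bias=-1
  edge (6, 10)→(6, 18): d=(0,8) right/bottom  bias=-1
  edge (6, 18)→(4, 6): d=(-2,-12) top-left  bias=+0
    (2,4)@(5, 9): e=[2,8,6] → #
    (3,4)@(7, 9): e=[-6,-8,30] → ·
    (2,5)@(5, 11): e=[6,8,2] → #
    (3,5)@(7, 11): e=[-2,-8,26] → ·
    (2,6)@(5, 13): e=[10,8,-2] → ·
  covered (2 px):
    · · · ·
    · · · ·
    · · · ·
    · · · ·
    · · # ·
    · · # ·
    · · · ·
    · · · ·
    · · · ·
    · · · ·
    · · · ·
    · · · ·
T1:
  2·area = 72
  edge (8, 4)→(2, 22): d=(-6,18) right/bottom  bias=-1
  edge (2, 22)→(4, 4): d=(2,-18) top-left  bias=+0
  edge (4, 4)→(8, 4): d=(4,0) top-left  bias=+0
    (2,2)@(5, 5): e=[48,20,4] → #
    (3,2)@(7, 5): e=[12,56,4] → #
    (2,3)@(5, 7): e=[36,24,12] → #
    (3,3)@(7, 7): e=[0,60,12] → ·  [on edge]
    (2,4)@(5, 9): e=[24,28,20] → #
    (3,4)@(7, 9): e=[-12,64,20] → ·
    (2,5)@(5, 11): e=[12,32,28] → #
    (3,5)@(7, 11): e=[-24,68,28] → ·
    (1,6)@(3, 13): e=[36,0,36] → #  [on edge]
    (2,6)@(5, 13): e=[0,36,36] → ·  [on edge]
    (1,7)@(3, 15): e=[24,4,44] → #
    (2,7)@(5, 15): e=[-12,40,44] → ·
    (1,9)@(3, 19): e=[0,12,60] → ·  [on edge]
  covered (8 px):
    · · · ·
    · · · ·
    · · # #
    · · # ·
    · · # ·
    · · # ·
    · # · ·
    · # · ·
    · # · ·
    · · · ·
    · · · ·
    · · · ·

Result: 10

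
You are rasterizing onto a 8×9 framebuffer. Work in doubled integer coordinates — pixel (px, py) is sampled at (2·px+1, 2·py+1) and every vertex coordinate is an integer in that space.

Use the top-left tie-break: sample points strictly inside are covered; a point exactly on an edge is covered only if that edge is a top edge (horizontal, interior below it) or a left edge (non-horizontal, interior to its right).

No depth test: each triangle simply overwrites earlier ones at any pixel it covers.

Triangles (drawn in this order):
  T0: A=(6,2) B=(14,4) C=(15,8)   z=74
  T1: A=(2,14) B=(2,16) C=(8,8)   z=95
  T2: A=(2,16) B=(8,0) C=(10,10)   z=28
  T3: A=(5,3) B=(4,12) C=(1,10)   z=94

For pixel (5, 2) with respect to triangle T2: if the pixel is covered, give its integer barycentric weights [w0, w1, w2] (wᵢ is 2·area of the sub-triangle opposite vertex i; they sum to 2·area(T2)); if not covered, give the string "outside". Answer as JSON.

T0:
  2·area = 30
  edge (6, 2)→(14, 4): d=(8,2) right/bottom  bias=-1
  edge (14, 4)→(15, 8): d=(1,4) right/bottom  bias=-1
  edge (15, 8)→(6, 2): d=(-9,-6) top-left  bias=+0
    (4,1)@(9, 3): e=[2,19,9] → █
    (5,1)@(11, 3): e=[-2,11,21] → ·
    (4,2)@(9, 5): e=[18,21,-9] → ·
    (5,2)@(11, 5): e=[14,13,3] → █
    (6,2)@(13, 5): e=[10,5,15] → █
    (7,2)@(15, 5): e=[6,-3,27] → ·
    (5,3)@(11, 7): e=[30,15,-15] → ·
    (6,3)@(13, 7): e=[26,7,-3] → ·
  covered (3 px):
    · · · · · · · ·
    · · · · █ · · ·
    · · · · · █ █ ·
    · · · · · · · ·
    · · · · · · · ·
    · · · · · · · ·
    · · · · · · · ·
    · · · · · · · ·
    · · · · · · · ·
T1:
  2·area = 12  (B↔C swapped to make it positive)
  edge (2, 14)→(8, 8): d=(6,-6) top-left  bias=+0
  edge (8, 8)→(2, 16): d=(-6,8) right/bottom  bias=-1
  edge (2, 16)→(2, 14): d=(0,-2) top-left  bias=+0
    (7,0)@(15, 1): e=[0,-14,26] → ·  [on edge]
    (6,1)@(13, 3): e=[0,-10,22] → ·  [on edge]
    (5,2)@(11, 5): e=[0,-6,18] → ·  [on edge]
    (4,3)@(9, 7): e=[0,-2,14] → ·  [on edge]
    (3,4)@(7, 9): e=[0,2,10] → █  [on edge]
    (4,4)@(9, 9): e=[12,-14,14] → ·
    (2,5)@(5, 11): e=[0,6,6] → █  [on edge]
    (3,5)@(7, 11): e=[12,-10,10] → ·
    (1,6)@(3, 13): e=[0,10,2] → █  [on edge]
    (2,6)@(5, 13): e=[12,-6,6] → ·
    (0,7)@(1, 15): e=[0,14,-2] → ·  [on edge]
    (1,7)@(3, 15): e=[12,-2,2] → ·
  covered (3 px):
    · · · · · · · ·
    · · · · · · · ·
    · · · · · · · ·
    · · · · · · · ·
    · · · █ · · · ·
    · · █ · · · · ·
    · █ · · · · · ·
    · · · · · · · ·
    · · · · · · · ·
T2:
  2·area = 92
  edge (2, 16)→(8, 0): d=(6,-16) top-left  bias=+0
  edge (8, 0)→(10, 10): d=(2,10) right/bottom  bias=-1
  edge (10, 10)→(2, 16): d=(-8,6) right/bottom  bias=-1
    (3,1)@(7, 3): e=[2,16,74] → █
    (4,1)@(9, 3): e=[34,-4,62] → ·
    (3,2)@(7, 5): e=[14,20,58] → █
    (4,2)@(9, 5): e=[46,0,46] → ·  [on edge]
    (3,3)@(7, 7): e=[26,24,42] → █
    (4,3)@(9, 7): e=[58,4,30] → █
    (5,3)@(11, 7): e=[90,-16,18] → ·
    (2,4)@(5, 9): e=[6,48,38] → █
    (5,4)@(11, 9): e=[102,-12,2] → ·
    (2,5)@(5, 11): e=[18,52,22] → █
    (4,5)@(9, 11): e=[82,12,-2] → ·
    (2,6)@(5, 13): e=[30,56,6] → █
    (5,7)@(11, 15): e=[138,0,-46] → ·  [on edge]
  covered (11 px):
    · · · · · · · ·
    · · · █ · · · ·
    · · · █ · · · ·
    · · · █ █ · · ·
    · · █ █ █ · · ·
    · · █ █ · · · ·
    · · █ · · · · ·
    · █ · · · · · ·
    · · · · · · · ·
T3:
  2·area = 29
  edge (5, 3)→(4, 12): d=(-1,9) right/bottom  bias=-1
  edge (4, 12)→(1, 10): d=(-3,-2) top-left  bias=+0
  edge (1, 10)→(5, 3): d=(4,-7) top-left  bias=+0
    (2,1)@(5, 3): e=[0,29,0] → ·  [on edge]
    (1,3)@(3, 7): e=[14,13,2] → █
    (2,3)@(5, 7): e=[-4,17,16] → ·
    (1,4)@(3, 9): e=[12,7,10] → █
    (2,4)@(5, 9): e=[-6,11,24] → ·
    (1,5)@(3, 11): e=[10,1,18] → █
    (2,5)@(5, 11): e=[-8,5,32] → ·
    (1,6)@(3, 13): e=[8,-5,26] → ·
  covered (3 px):
    · · · · · · · ·
    · · · · · · · ·
    · · · · · · · ·
    · █ · · · · · ·
    · █ · · · · · ·
    · █ · · · · · ·
    · · · · · · · ·
    · · · · · · · ·
    · · · · · · · ·

Answer: "outside"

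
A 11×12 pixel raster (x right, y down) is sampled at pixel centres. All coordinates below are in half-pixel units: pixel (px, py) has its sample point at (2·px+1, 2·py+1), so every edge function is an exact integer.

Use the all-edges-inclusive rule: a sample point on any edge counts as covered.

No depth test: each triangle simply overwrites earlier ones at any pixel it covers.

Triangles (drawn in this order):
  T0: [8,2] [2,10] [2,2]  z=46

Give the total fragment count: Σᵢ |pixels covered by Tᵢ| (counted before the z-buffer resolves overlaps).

T0:
  2·area = 48
  edge (8, 2)→(2, 10): d=(-6,8) inclusive
  edge (2, 10)→(2, 2): d=(0,-8) inclusive
  edge (2, 2)→(8, 2): d=(6,0) inclusive
    (1,1)@(3, 3): e=[34,8,6] → X
    (2,1)@(5, 3): e=[18,24,6] → X
    (3,1)@(7, 3): e=[2,40,6] → X
    (4,1)@(9, 3): e=[-14,56,6] → .
    (1,2)@(3, 5): e=[22,8,18] → X
    (3,2)@(7, 5): e=[-10,40,18] → .
    (1,3)@(3, 7): e=[10,8,30] → X
    (2,3)@(5, 7): e=[-6,24,30] → .
    (1,4)@(3, 9): e=[-2,8,42] → .
  covered (6 px):
    . . . . . . . . . . .
    . X X X . . . . . . .
    . X X . . . . . . . .
    . X . . . . . . . . .
    . . . . . . . . . . .
    . . . . . . . . . . .
    . . . . . . . . . . .
    . . . . . . . . . . .
    . . . . . . . . . . .
    . . . . . . . . . . .
    . . . . . . . . . . .
    . . . . . . . . . . .

Answer: 6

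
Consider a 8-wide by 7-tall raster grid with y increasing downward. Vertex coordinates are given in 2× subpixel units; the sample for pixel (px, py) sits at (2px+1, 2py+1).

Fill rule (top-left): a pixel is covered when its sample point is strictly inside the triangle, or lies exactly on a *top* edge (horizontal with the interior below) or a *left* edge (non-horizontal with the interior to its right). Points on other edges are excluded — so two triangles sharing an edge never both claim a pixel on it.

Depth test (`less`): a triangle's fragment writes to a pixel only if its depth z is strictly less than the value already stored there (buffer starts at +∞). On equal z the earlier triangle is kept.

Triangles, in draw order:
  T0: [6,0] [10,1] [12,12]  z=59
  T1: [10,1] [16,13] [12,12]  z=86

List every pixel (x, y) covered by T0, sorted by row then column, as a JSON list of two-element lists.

T0:
  2·area = 42
  edge (6, 0)→(10, 1): d=(4,1) right/bottom  bias=-1
  edge (10, 1)→(12, 12): d=(2,11) right/bottom  bias=-1
  edge (12, 12)→(6, 0): d=(-6,-12) top-left  bias=+0
    (3,0)@(7, 1): e=[3,33,6] → #
    (4,0)@(9, 1): e=[1,11,30] → #
    (5,0)@(11, 1): e=[-1,-11,54] → ·
    (3,1)@(7, 3): e=[11,37,-6] → ·
    (4,1)@(9, 3): e=[9,15,18] → #
    (5,1)@(11, 3): e=[7,-7,42] → ·
    (4,2)@(9, 5): e=[17,19,6] → #
    (5,2)@(11, 5): e=[15,-3,30] → ·
    (4,3)@(9, 7): e=[25,23,-6] → ·
    (5,3)@(11, 7): e=[23,1,18] → #
    (6,3)@(13, 7): e=[21,-21,42] → ·
    (5,4)@(11, 9): e=[31,5,6] → #
  covered (6 px):
    · · · # # · · ·
    · · · · # · · ·
    · · · · # · · ·
    · · · · · # · ·
    · · · · · # · ·
    · · · · · · · ·
    · · · · · · · ·
T1:
  2·area = 42
  edge (10, 1)→(16, 13): d=(6,12) right/bottom  bias=-1
  edge (16, 13)→(12, 12): d=(-4,-1) top-left  bias=+0
  edge (12, 12)→(10, 1): d=(-2,-11) top-left  bias=+0
    (5,1)@(11, 3): e=[0,35,7] → ·  [on edge]
    (5,2)@(11, 5): e=[12,27,3] → #
    (6,2)@(13, 5): e=[-12,29,25] → ·
    (5,3)@(11, 7): e=[24,19,-1] → ·
    (6,3)@(13, 7): e=[0,21,21] → ·  [on edge]
    (6,4)@(13, 9): e=[12,13,17] → #
    (7,4)@(15, 9): e=[-12,15,39] → ·
    (6,5)@(13, 11): e=[24,5,13] → #
    (7,5)@(15, 11): e=[0,7,35] → ·  [on edge]
    (6,6)@(13, 13): e=[36,-3,9] → ·
  covered (3 px):
    · · · · · · · ·
    · · · · · · · ·
    · · · · · # · ·
    · · · · · · · ·
    · · · · · · # ·
    · · · · · · # ·
    · · · · · · · ·

Answer: [[3,0],[4,0],[4,1],[4,2],[5,3],[5,4]]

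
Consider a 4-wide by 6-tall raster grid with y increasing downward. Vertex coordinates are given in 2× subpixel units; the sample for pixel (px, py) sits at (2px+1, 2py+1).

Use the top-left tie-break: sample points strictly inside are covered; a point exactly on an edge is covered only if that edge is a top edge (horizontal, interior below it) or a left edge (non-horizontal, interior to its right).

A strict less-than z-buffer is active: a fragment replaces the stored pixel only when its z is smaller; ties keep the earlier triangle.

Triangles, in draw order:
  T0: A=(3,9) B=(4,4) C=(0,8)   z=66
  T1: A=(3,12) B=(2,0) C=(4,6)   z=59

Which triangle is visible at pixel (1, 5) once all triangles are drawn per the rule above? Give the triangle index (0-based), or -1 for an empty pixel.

T0:
  2·area = 16  (B↔C swapped to make it positive)
  edge (3, 9)→(0, 8): d=(-3,-1) top-left  bias=+0
  edge (0, 8)→(4, 4): d=(4,-4) top-left  bias=+0
  edge (4, 4)→(3, 9): d=(-1,5) right/bottom  bias=-1
    (3,0)@(7, 1): e=[28,0,-12] → .  [on edge]
    (2,1)@(5, 3): e=[20,0,-4] → .  [on edge]
    (1,2)@(3, 5): e=[12,0,4] → X  [on edge]
    (2,2)@(5, 5): e=[14,8,-6] → .
    (0,3)@(1, 7): e=[4,0,12] → X  [on edge]
    (2,3)@(5, 7): e=[8,16,-8] → .
    (0,4)@(1, 9): e=[-2,8,10] → .
    (1,4)@(3, 9): e=[0,16,0] → .  [on edge]
  covered (3 px):
    . . . .
    . . . .
    . X . .
    X X . .
    . . . .
    . . . .
T1:
  2·area = 18
  edge (3, 12)→(2, 0): d=(-1,-12) top-left  bias=+0
  edge (2, 0)→(4, 6): d=(2,6) right/bottom  bias=-1
  edge (4, 6)→(3, 12): d=(-1,6) right/bottom  bias=-1
    (1,1)@(3, 3): e=[9,0,9] → .  [on edge]
    (1,2)@(3, 5): e=[7,4,7] → X
    (2,2)@(5, 5): e=[31,-8,-5] → .
    (1,3)@(3, 7): e=[5,8,5] → X
    (2,3)@(5, 7): e=[29,-4,-7] → .
    (1,4)@(3, 9): e=[3,12,3] → X
    (2,4)@(5, 9): e=[27,0,-9] → .  [on edge]
    (1,5)@(3, 11): e=[1,16,1] → X
    (2,5)@(5, 11): e=[25,4,-11] → .
  covered (4 px):
    . . . .
    . . . .
    . X . .
    . X . .
    . X . .
    . X . .

Z-buffer (winner per pixel, '.' = empty):
  . . . .
  . . . .
  . 1 . .
  0 1 . .
  . 1 . .
  . 1 . .

Final: 1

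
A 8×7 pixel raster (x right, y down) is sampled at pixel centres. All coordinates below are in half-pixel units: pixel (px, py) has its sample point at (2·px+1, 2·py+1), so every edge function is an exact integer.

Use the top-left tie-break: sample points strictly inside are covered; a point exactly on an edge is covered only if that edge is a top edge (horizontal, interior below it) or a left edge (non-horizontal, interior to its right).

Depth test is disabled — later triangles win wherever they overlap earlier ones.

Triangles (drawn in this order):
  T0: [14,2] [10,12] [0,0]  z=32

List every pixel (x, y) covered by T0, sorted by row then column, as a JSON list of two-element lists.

T0:
  2·area = 148
  edge (14, 2)→(10, 12): d=(-4,10) right/bottom  bias=-1
  edge (10, 12)→(0, 0): d=(-10,-12) top-left  bias=+0
  edge (0, 0)→(14, 2): d=(14,2) right/bottom  bias=-1
    (0,0)@(1, 1): e=[134,2,12] → X
    (1,0)@(3, 1): e=[114,26,8] → X
    (2,0)@(5, 1): e=[94,50,4] → X
    (3,0)@(7, 1): e=[74,74,0] → .  [on edge]
    (0,1)@(1, 3): e=[126,-18,40] → .
    (1,1)@(3, 3): e=[106,6,36] → X
    (3,1)@(7, 3): e=[66,54,28] → X
    (4,1)@(9, 3): e=[46,78,24] → X
    (5,1)@(11, 3): e=[26,102,20] → X
    (6,1)@(13, 3): e=[6,126,16] → X
    (7,1)@(15, 3): e=[-14,150,12] → .
    (1,2)@(3, 5): e=[98,-14,64] → .
  covered (18 px):
    X X X . . . . .
    . X X X X X X .
    . . X X X X . .
    . . . X X X . .
    . . . . X X . .
    . . . . . . . .
    . . . . . . . .

Final: [[0,0],[1,0],[2,0],[1,1],[2,1],[3,1],[4,1],[5,1],[6,1],[2,2],[3,2],[4,2],[5,2],[3,3],[4,3],[5,3],[4,4],[5,4]]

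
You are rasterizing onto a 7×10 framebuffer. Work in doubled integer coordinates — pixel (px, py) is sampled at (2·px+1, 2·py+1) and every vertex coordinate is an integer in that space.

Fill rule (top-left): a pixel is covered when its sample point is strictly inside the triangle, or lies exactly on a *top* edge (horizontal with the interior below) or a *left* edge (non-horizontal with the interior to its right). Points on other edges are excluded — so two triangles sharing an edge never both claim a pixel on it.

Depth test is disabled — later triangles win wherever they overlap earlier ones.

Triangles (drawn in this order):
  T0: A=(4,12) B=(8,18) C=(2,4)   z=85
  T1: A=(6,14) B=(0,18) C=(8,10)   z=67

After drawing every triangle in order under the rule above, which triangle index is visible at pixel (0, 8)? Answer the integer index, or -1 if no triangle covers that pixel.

T0:
  2·area = 20  (B↔C swapped to make it positive)
  edge (4, 12)→(2, 4): d=(-2,-8) top-left  bias=+0
  edge (2, 4)→(8, 18): d=(6,14) right/bottom  bias=-1
  edge (8, 18)→(4, 12): d=(-4,-6) top-left  bias=+0
    (1,3)@(3, 7): e=[2,4,14] → X
    (2,3)@(5, 7): e=[18,-24,26] → .
    (1,4)@(3, 9): e=[-2,16,6] → .
    (2,5)@(5, 11): e=[10,0,10] → .  [on edge]
    (2,6)@(5, 13): e=[6,12,2] → X
    (3,6)@(7, 13): e=[22,-16,14] → .
    (2,7)@(5, 15): e=[2,24,-6] → .
  covered (2 px):
    . . . . . . .
    . . . . . . .
    . . . . . . .
    . X . . . . .
    . . . . . . .
    . . . . . . .
    . . X . . . .
    . . . . . . .
    . . . . . . .
    . . . . . . .
T1:
  2·area = 16
  edge (6, 14)→(0, 18): d=(-6,4) right/bottom  bias=-1
  edge (0, 18)→(8, 10): d=(8,-8) top-left  bias=+0
  edge (8, 10)→(6, 14): d=(-2,4) right/bottom  bias=-1
    (6,2)@(13, 5): e=[26,0,-10] → .  [on edge]
    (5,3)@(11, 7): e=[22,0,-6] → .  [on edge]
    (4,4)@(9, 9): e=[18,0,-2] → .  [on edge]
    (3,5)@(7, 11): e=[14,0,2] → X  [on edge]
    (4,5)@(9, 11): e=[6,16,-6] → .
    (2,6)@(5, 13): e=[10,0,6] → X  [on edge]
    (3,6)@(7, 13): e=[2,16,-2] → .
    (1,7)@(3, 15): e=[6,0,10] → X  [on edge]
    (2,7)@(5, 15): e=[-2,16,2] → .
    (0,8)@(1, 17): e=[2,0,14] → X  [on edge]
    (1,8)@(3, 17): e=[-6,16,6] → .
    (0,9)@(1, 19): e=[-10,16,10] → .
  covered (4 px):
    . . . . . . .
    . . . . . . .
    . . . . . . .
    . . . . . . .
    . . . . . . .
    . . . X . . .
    . . X . . . .
    . X . . . . .
    X . . . . . .
    . . . . . . .

Z-buffer (winner per pixel, '.' = empty):
  . . . . . . .
  . . . . . . .
  . . . . . . .
  . 0 . . . . .
  . . . . . . .
  . . . 1 . . .
  . . 1 . . . .
  . 1 . . . . .
  1 . . . . . .
  . . . . . . .

Result: 1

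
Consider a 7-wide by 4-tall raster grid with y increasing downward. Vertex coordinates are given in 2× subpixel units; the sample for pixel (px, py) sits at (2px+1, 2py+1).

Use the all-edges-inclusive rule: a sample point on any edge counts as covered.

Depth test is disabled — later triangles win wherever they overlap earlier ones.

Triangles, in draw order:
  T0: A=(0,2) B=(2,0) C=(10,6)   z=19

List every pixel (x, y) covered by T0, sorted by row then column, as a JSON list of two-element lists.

T0:
  2·area = 28
  edge (0, 2)→(2, 0): d=(2,-2) inclusive
  edge (2, 0)→(10, 6): d=(8,6) inclusive
  edge (10, 6)→(0, 2): d=(-10,-4) inclusive
    (0,0)@(1, 1): e=[0,14,14] → █  [on edge]
    (1,0)@(3, 1): e=[4,2,22] → █
    (2,0)@(5, 1): e=[8,-10,30] → ·
    (0,1)@(1, 3): e=[4,30,-6] → ·
    (1,1)@(3, 3): e=[8,18,2] → █
    (2,1)@(5, 3): e=[12,6,10] → █
    (3,1)@(7, 3): e=[16,-6,18] → ·
    (1,2)@(3, 5): e=[12,34,-18] → ·
    (2,2)@(5, 5): e=[16,22,-10] → ·
  covered (4 px):
    █ █ · · · · ·
    · █ █ · · · ·
    · · · · · · ·
    · · · · · · ·

Result: [[0,0],[1,0],[1,1],[2,1]]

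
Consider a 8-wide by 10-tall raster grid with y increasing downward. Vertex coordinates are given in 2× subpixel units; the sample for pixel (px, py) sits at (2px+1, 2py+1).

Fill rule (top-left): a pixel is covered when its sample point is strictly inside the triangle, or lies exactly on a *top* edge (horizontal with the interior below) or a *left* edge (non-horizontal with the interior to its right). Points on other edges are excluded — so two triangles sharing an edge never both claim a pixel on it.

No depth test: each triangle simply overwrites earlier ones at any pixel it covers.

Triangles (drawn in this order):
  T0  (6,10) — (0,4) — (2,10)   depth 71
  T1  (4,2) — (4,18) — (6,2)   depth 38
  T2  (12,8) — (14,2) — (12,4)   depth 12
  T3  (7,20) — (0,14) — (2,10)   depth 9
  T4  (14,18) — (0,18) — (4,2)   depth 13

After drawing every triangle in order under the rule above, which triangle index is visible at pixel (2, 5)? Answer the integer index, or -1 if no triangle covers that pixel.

T0:
  2·area = 24  (B↔C swapped to make it positive)
  edge (6, 10)→(2, 10): d=(-4,0) right/bottom  bias=-1
  edge (2, 10)→(0, 4): d=(-2,-6) top-left  bias=+0
  edge (0, 4)→(6, 10): d=(6,6) right/bottom  bias=-1
    (0,2)@(1, 5): e=[20,4,0] → .  [on edge]
    (0,3)@(1, 7): e=[12,0,12] → X  [on edge]
    (1,3)@(3, 7): e=[12,12,0] → .  [on edge]
    (0,4)@(1, 9): e=[4,-4,24] → .
    (1,4)@(3, 9): e=[4,8,12] → X
    (2,4)@(5, 9): e=[4,20,0] → .  [on edge]
    (1,5)@(3, 11): e=[-4,4,24] → .
    (3,5)@(7, 11): e=[-4,28,0] → .  [on edge]
    (1,6)@(3, 13): e=[-12,0,36] → .  [on edge]
    (4,6)@(9, 13): e=[-12,36,0] → .  [on edge]
    (5,7)@(11, 15): e=[-20,44,0] → .  [on edge]
    (6,8)@(13, 17): e=[-28,52,0] → .  [on edge]
    (2,9)@(5, 19): e=[-36,0,60] → .  [on edge]
    (7,9)@(15, 19): e=[-36,60,0] → .  [on edge]
  covered (2 px):
    . . . . . . . .
    . . . . . . . .
    . . . . . . . .
    X . . . . . . .
    . X . . . . . .
    . . . . . . . .
    . . . . . . . .
    . . . . . . . .
    . . . . . . . .
    . . . . . . . .
T1:
  2·area = 32  (B↔C swapped to make it positive)
  edge (4, 2)→(6, 2): d=(2,0) top-left  bias=+0
  edge (6, 2)→(4, 18): d=(-2,16) right/bottom  bias=-1
  edge (4, 18)→(4, 2): d=(0,-16) top-left  bias=+0
    (2,1)@(5, 3): e=[2,14,16] → X
    (3,1)@(7, 3): e=[2,-18,48] → .
    (2,2)@(5, 5): e=[6,10,16] → X
    (3,2)@(7, 5): e=[6,-22,48] → .
    (2,3)@(5, 7): e=[10,6,16] → X
    (3,3)@(7, 7): e=[10,-26,48] → .
    (2,4)@(5, 9): e=[14,2,16] → X
    (3,4)@(7, 9): e=[14,-30,48] → .
    (2,5)@(5, 11): e=[18,-2,16] → .
  covered (4 px):
    . . . . . . . .
    . . X . . . . .
    . . X . . . . .
    . . X . . . . .
    . . X . . . . .
    . . . . . . . .
    . . . . . . . .
    . . . . . . . .
    . . . . . . . .
    . . . . . . . .
T2:
  2·area = 8  (B↔C swapped to make it positive)
  edge (12, 8)→(12, 4): d=(0,-4) top-left  bias=+0
  edge (12, 4)→(14, 2): d=(2,-2) top-left  bias=+0
  edge (14, 2)→(12, 8): d=(-2,6) right/bottom  bias=-1
    (7,0)@(15, 1): e=[12,0,-4] → .  [on edge]
    (6,1)@(13, 3): e=[4,0,4] → X  [on edge]
    (7,1)@(15, 3): e=[12,4,-8] → .
    (5,2)@(11, 5): e=[-4,0,12] → .  [on edge]
    (6,2)@(13, 5): e=[4,4,0] → .  [on edge]
    (4,3)@(9, 7): e=[-12,0,20] → .  [on edge]
    (3,4)@(7, 9): e=[-20,0,28] → .  [on edge]
    (2,5)@(5, 11): e=[-28,0,36] → .  [on edge]
    (5,5)@(11, 11): e=[-4,12,0] → .  [on edge]
    (1,6)@(3, 13): e=[-36,0,44] → .  [on edge]
    (0,7)@(1, 15): e=[-44,0,52] → .  [on edge]
    (4,8)@(9, 17): e=[-12,20,0] → .  [on edge]
  covered (1 px):
    . . . . . . . .
    . . . . . . X .
    . . . . . . . .
    . . . . . . . .
    . . . . . . . .
    . . . . . . . .
    . . . . . . . .
    . . . . . . . .
    . . . . . . . .
    . . . . . . . .
T3:
  2·area = 40
  edge (7, 20)→(0, 14): d=(-7,-6) top-left  bias=+0
  edge (0, 14)→(2, 10): d=(2,-4) top-left  bias=+0
  edge (2, 10)→(7, 20): d=(5,10) right/bottom  bias=-1
    (0,6)@(1, 13): e=[13,2,25] → X
    (1,6)@(3, 13): e=[25,10,5] → X
    (2,6)@(5, 13): e=[37,18,-15] → .
    (0,7)@(1, 15): e=[-1,6,35] → .
    (1,7)@(3, 15): e=[11,14,15] → X
    (2,7)@(5, 15): e=[23,22,-5] → .
    (1,8)@(3, 17): e=[-3,18,25] → .
    (2,8)@(5, 17): e=[9,26,5] → X
    (3,8)@(7, 17): e=[21,34,-15] → .
    (2,9)@(5, 19): e=[-5,30,15] → .
  covered (4 px):
    . . . . . . . .
    . . . . . . . .
    . . . . . . . .
    . . . . . . . .
    . . . . . . . .
    . . . . . . . .
    X X . . . . . .
    . X . . . . . .
    . . X . . . . .
    . . . . . . . .
T4:
  2·area = 224
  edge (14, 18)→(0, 18): d=(-14,0) right/bottom  bias=-1
  edge (0, 18)→(4, 2): d=(4,-16) top-left  bias=+0
  edge (4, 2)→(14, 18): d=(10,16) right/bottom  bias=-1
    (2,2)@(5, 5): e=[182,28,14] → X
    (3,2)@(7, 5): e=[182,60,-18] → .
    (1,3)@(3, 7): e=[154,4,66] → X
    (3,3)@(7, 7): e=[154,68,2] → X
    (4,3)@(9, 7): e=[154,100,-30] → .
    (1,4)@(3, 9): e=[126,12,86] → X
    (4,4)@(9, 9): e=[126,108,-10] → .
    (1,5)@(3, 11): e=[98,20,106] → X
    (4,5)@(9, 11): e=[98,116,10] → X
    (5,5)@(11, 11): e=[98,148,-22] → .
    (1,6)@(3, 13): e=[70,28,126] → X
    (5,6)@(11, 13): e=[70,156,-2] → .
  covered (28 px):
    . . . . . . . .
    . . . . . . . .
    . . X . . . . .
    . X X X . . . .
    . X X X . . . .
    . X X X X . . .
    . X X X X . . .
    X X X X X X . .
    X X X X X X X .
    . . . . . . . .

Z-buffer (winner per pixel, '.' = empty):
  . . . . . . . .
  . . 1 . . . 2 .
  . . 4 . . . . .
  0 4 4 4 . . . .
  . 4 4 4 . . . .
  . 4 4 4 4 . . .
  3 4 4 4 4 . . .
  4 4 4 4 4 4 . .
  4 4 4 4 4 4 4 .
  . . . . . . . .

Answer: 4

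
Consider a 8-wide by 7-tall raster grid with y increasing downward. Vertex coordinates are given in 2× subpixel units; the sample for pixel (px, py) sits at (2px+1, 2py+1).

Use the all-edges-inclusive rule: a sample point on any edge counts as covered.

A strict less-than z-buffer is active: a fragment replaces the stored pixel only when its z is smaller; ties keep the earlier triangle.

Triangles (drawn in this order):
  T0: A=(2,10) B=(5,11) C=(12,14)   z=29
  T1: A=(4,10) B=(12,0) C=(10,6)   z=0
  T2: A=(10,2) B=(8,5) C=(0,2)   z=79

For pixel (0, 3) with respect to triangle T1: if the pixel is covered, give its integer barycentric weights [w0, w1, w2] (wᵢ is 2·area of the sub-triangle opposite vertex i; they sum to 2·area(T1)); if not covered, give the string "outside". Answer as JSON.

T0:
  2·area = 2
  edge (2, 10)→(5, 11): d=(3,1) inclusive
  edge (5, 11)→(12, 14): d=(7,3) inclusive
  edge (12, 14)→(2, 10): d=(-10,-4) inclusive
    (2,5)@(5, 11): e=[0,0,2] → X  [on edge]
    (3,5)@(7, 11): e=[-2,-6,10] → .
    (2,6)@(5, 13): e=[6,14,-18] → .
    (5,6)@(11, 13): e=[0,-4,6] → .  [on edge]
  covered (1 px):
    . . . . . . . .
    . . . . . . . .
    . . . . . . . .
    . . . . . . . .
    . . . . . . . .
    . . X . . . . .
    . . . . . . . .
T1:
  2·area = 28
  edge (4, 10)→(12, 0): d=(8,-10) inclusive
  edge (12, 0)→(10, 6): d=(-2,6) inclusive
  edge (10, 6)→(4, 10): d=(-6,4) inclusive
    (5,1)@(11, 3): e=[14,0,14] → X  [on edge]
    (6,1)@(13, 3): e=[34,-12,6] → .
    (4,2)@(9, 5): e=[10,8,10] → X
    (5,2)@(11, 5): e=[30,-4,2] → .
    (3,3)@(7, 7): e=[6,16,6] → X
    (4,3)@(9, 7): e=[26,4,-2] → .
    (2,4)@(5, 9): e=[2,24,2] → X
    (3,4)@(7, 9): e=[22,12,-6] → .
    (4,4)@(9, 9): e=[42,0,-14] → .  [on edge]
    (2,5)@(5, 11): e=[18,20,-10] → .
  covered (4 px):
    . . . . . . . .
    . . . . . X . .
    . . . . X . . .
    . . . X . . . .
    . . X . . . . .
    . . . . . . . .
    . . . . . . . .
T2:
  2·area = 30
  edge (10, 2)→(8, 5): d=(-2,3) inclusive
  edge (8, 5)→(0, 2): d=(-8,-3) inclusive
  edge (0, 2)→(10, 2): d=(10,0) inclusive
    (1,1)@(3, 3): e=[19,1,10] → X
    (2,1)@(5, 3): e=[13,7,10] → X
    (3,1)@(7, 3): e=[7,13,10] → X
    (4,1)@(9, 3): e=[1,19,10] → X
    (5,1)@(11, 3): e=[-5,25,10] → .
    (1,2)@(3, 5): e=[15,-15,30] → .
    (2,2)@(5, 5): e=[9,-9,30] → .
    (3,2)@(7, 5): e=[3,-3,30] → .
    (4,2)@(9, 5): e=[-3,3,30] → .
  covered (4 px):
    . . . . . . . .
    . X X X X . . .
    . . . . . . . .
    . . . . . . . .
    . . . . . . . .
    . . . . . . . .
    . . . . . . . .

Final: "outside"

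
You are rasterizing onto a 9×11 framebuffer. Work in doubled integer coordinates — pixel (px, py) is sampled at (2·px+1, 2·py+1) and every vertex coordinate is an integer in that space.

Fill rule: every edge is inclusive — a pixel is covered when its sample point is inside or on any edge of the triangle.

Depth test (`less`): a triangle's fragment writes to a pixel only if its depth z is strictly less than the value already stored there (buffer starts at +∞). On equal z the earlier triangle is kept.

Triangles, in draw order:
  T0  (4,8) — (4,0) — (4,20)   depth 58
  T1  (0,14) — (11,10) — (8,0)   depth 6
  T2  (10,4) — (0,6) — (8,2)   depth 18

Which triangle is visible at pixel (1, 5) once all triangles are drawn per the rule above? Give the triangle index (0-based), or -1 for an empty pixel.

T0:
  degenerate (2·area = 0) — covers nothing
T1:
  2·area = 122  (B↔C swapped to make it positive)
  edge (0, 14)→(8, 0): d=(8,-14) inclusive
  edge (8, 0)→(11, 10): d=(3,10) inclusive
  edge (11, 10)→(0, 14): d=(-11,4) inclusive
    (3,1)@(7, 3): e=[10,19,93] → █
    (4,1)@(9, 3): e=[38,-1,85] → ·
    (3,2)@(7, 5): e=[26,25,71] → █
    (4,2)@(9, 5): e=[54,5,63] → █
    (5,2)@(11, 5): e=[82,-15,55] → ·
    (2,3)@(5, 7): e=[14,51,57] → █
    (5,3)@(11, 7): e=[98,-9,33] → ·
    (1,4)@(3, 9): e=[2,77,43] → █
    (5,4)@(11, 9): e=[114,-3,11] → ·
    (1,5)@(3, 11): e=[18,83,21] → █
    (4,5)@(9, 11): e=[102,23,-3] → ·
    (0,6)@(1, 13): e=[6,109,7] → █
  covered (14 px):
    · · · · · · · · ·
    · · · █ · · · · ·
    · · · █ █ · · · ·
    · · █ █ █ · · · ·
    · █ █ █ █ · · · ·
    · █ █ █ · · · · ·
    █ · · · · · · · ·
    · · · · · · · · ·
    · · · · · · · · ·
    · · · · · · · · ·
    · · · · · · · · ·
T2:
  2·area = 24
  edge (10, 4)→(0, 6): d=(-10,2) inclusive
  edge (0, 6)→(8, 2): d=(8,-4) inclusive
  edge (8, 2)→(10, 4): d=(2,2) inclusive
    (3,0)@(7, 1): e=[36,-12,0] → ·  [on edge]
    (3,1)@(7, 3): e=[16,4,4] → █
    (4,1)@(9, 3): e=[12,12,0] → █  [on edge]
    (5,1)@(11, 3): e=[8,20,-4] → ·
    (7,1)@(15, 3): e=[0,36,-12] → ·  [on edge]
    (1,2)@(3, 5): e=[4,4,16] → █
    (2,2)@(5, 5): e=[0,12,12] → █  [on edge]
    (3,2)@(7, 5): e=[-4,20,8] → ·
    (4,2)@(9, 5): e=[-8,28,4] → ·
    (5,2)@(11, 5): e=[-12,36,0] → ·  [on edge]
    (1,3)@(3, 7): e=[-16,20,20] → ·
    (2,3)@(5, 7): e=[-20,28,16] → ·
    (6,3)@(13, 7): e=[-36,60,0] → ·  [on edge]
    (7,4)@(15, 9): e=[-60,84,0] → ·  [on edge]
    (8,5)@(17, 11): e=[-84,108,0] → ·  [on edge]
  covered (4 px):
    · · · · · · · · ·
    · · · █ █ · · · ·
    · █ █ · · · · · ·
    · · · · · · · · ·
    · · · · · · · · ·
    · · · · · · · · ·
    · · · · · · · · ·
    · · · · · · · · ·
    · · · · · · · · ·
    · · · · · · · · ·
    · · · · · · · · ·

Z-buffer (winner per pixel, '.' = empty):
  . . . . . . . . .
  . . . 1 2 . . . .
  . 2 2 1 1 . . . .
  . . 1 1 1 . . . .
  . 1 1 1 1 . . . .
  . 1 1 1 . . . . .
  1 . . . . . . . .
  . . . . . . . . .
  . . . . . . . . .
  . . . . . . . . .
  . . . . . . . . .

Answer: 1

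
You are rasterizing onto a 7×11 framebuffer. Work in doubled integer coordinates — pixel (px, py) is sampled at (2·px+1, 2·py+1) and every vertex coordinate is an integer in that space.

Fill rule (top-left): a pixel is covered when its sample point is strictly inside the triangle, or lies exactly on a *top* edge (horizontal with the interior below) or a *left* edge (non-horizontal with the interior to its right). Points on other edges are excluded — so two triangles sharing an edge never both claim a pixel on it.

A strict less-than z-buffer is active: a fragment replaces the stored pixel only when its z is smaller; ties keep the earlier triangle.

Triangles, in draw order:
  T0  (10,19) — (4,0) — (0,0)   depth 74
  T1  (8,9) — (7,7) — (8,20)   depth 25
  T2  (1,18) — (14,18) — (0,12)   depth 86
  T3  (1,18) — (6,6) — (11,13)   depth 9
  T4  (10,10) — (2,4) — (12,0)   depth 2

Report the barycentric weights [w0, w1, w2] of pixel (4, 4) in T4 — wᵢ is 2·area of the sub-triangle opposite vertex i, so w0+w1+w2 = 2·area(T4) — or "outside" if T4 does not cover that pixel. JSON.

T0:
  2·area = 76  (B↔C swapped to make it positive)
  edge (10, 19)→(0, 0): d=(-10,-19) top-left  bias=+0
  edge (0, 0)→(4, 0): d=(4,0) top-left  bias=+0
  edge (4, 0)→(10, 19): d=(6,19) right/bottom  bias=-1
    (0,0)@(1, 1): e=[9,4,63] → #
    (1,0)@(3, 1): e=[47,4,25] → #
    (2,0)@(5, 1): e=[85,4,-13] → ·
    (0,1)@(1, 3): e=[-11,12,75] → ·
    (1,1)@(3, 3): e=[27,12,37] → #
    (2,1)@(5, 3): e=[65,12,-1] → ·
    (1,2)@(3, 5): e=[7,20,49] → #
    (2,2)@(5, 5): e=[45,20,11] → #
    (3,2)@(7, 5): e=[83,20,-27] → ·
    (1,3)@(3, 7): e=[-13,28,61] → ·
    (2,3)@(5, 7): e=[25,28,23] → #
    (3,3)@(7, 7): e=[63,28,-15] → ·
  covered (10 px):
    # # · · · · ·
    · # · · · · ·
    · # # · · · ·
    · · # · · · ·
    · · # · · · ·
    · · · # · · ·
    · · · # · · ·
    · · · · · · ·
    · · · · # · ·
    · · · · · · ·
    · · · · · · ·
T1:
  2·area = 11  (B↔C swapped to make it positive)
  edge (8, 9)→(8, 20): d=(0,11) right/bottom  bias=-1
  edge (8, 20)→(7, 7): d=(-1,-13) top-left  bias=+0
  edge (7, 7)→(8, 9): d=(1,2) right/bottom  bias=-1
    (2,1)@(5, 3): e=[33,-22,0] → ·  [on edge]
    (3,3)@(7, 7): e=[11,0,0] → ·  [on edge]
    (4,5)@(9, 11): e=[-11,22,0] → ·  [on edge]
    (5,7)@(11, 15): e=[-33,44,0] → ·  [on edge]
    (6,9)@(13, 19): e=[-55,66,0] → ·  [on edge]
  covered (0 px):
    · · · · · · ·
    · · · · · · ·
    · · · · · · ·
    · · · · · · ·
    · · · · · · ·
    · · · · · · ·
    · · · · · · ·
    · · · · · · ·
    · · · · · · ·
    · · · · · · ·
    · · · · · · ·
T2:
  2·area = 78  (B↔C swapped to make it positive)
  edge (1, 18)→(0, 12): d=(-1,-6) top-left  bias=+0
  edge (0, 12)→(14, 18): d=(14,6) right/bottom  bias=-1
  edge (14, 18)→(1, 18): d=(-13,0) right/bottom  bias=-1
    (0,6)@(1, 13): e=[5,8,65] → #
    (1,6)@(3, 13): e=[17,-4,65] → ·
    (0,7)@(1, 15): e=[3,36,39] → #
    (1,7)@(3, 15): e=[15,24,39] → #
    (2,7)@(5, 15): e=[27,12,39] → #
    (3,7)@(7, 15): e=[39,0,39] → ·  [on edge]
    (0,8)@(1, 17): e=[1,64,13] → #
    (3,8)@(7, 17): e=[37,28,13] → #
    (4,8)@(9, 17): e=[49,16,13] → #
    (5,8)@(11, 17): e=[61,4,13] → #
    (6,8)@(13, 17): e=[73,-8,13] → ·
    (0,9)@(1, 19): e=[-1,92,-13] → ·
  covered (10 px):
    · · · · · · ·
    · · · · · · ·
    · · · · · · ·
    · · · · · · ·
    · · · · · · ·
    · · · · · · ·
    # · · · · · ·
    # # # · · · ·
    # # # # # # ·
    · · · · · · ·
    · · · · · · ·
T3:
  2·area = 95
  edge (1, 18)→(6, 6): d=(5,-12) top-left  bias=+0
  edge (6, 6)→(11, 13): d=(5,7) right/bottom  bias=-1
  edge (11, 13)→(1, 18): d=(-10,5) right/bottom  bias=-1
    (2,4)@(5, 9): e=[3,22,70] → #
    (3,4)@(7, 9): e=[27,8,60] → #
    (4,4)@(9, 9): e=[51,-6,50] → ·
    (2,5)@(5, 11): e=[13,32,50] → #
    (4,5)@(9, 11): e=[61,4,30] → #
    (5,5)@(11, 11): e=[85,-10,20] → ·
    (2,6)@(5, 13): e=[23,42,30] → #
    (5,6)@(11, 13): e=[95,0,0] → ·  [on edge]
    (1,7)@(3, 15): e=[9,66,20] → #
    (3,7)@(7, 15): e=[57,38,0] → ·  [on edge]
    (4,7)@(9, 15): e=[81,24,-10] → ·
    (1,8)@(3, 17): e=[19,76,0] → ·  [on edge]
  covered (10 px):
    · · · · · · ·
    · · · · · · ·
    · · · · · · ·
    · · · · · · ·
    · · # # · · ·
    · · # # # · ·
    · · # # # · ·
    · # # · · · ·
    · · · · · · ·
    · · · · · · ·
    · · · · · · ·
T4:
  2·area = 92
  edge (10, 10)→(2, 4): d=(-8,-6) top-left  bias=+0
  edge (2, 4)→(12, 0): d=(10,-4) top-left  bias=+0
  edge (12, 0)→(10, 10): d=(-2,10) right/bottom  bias=-1
    (5,0)@(11, 1): e=[78,6,8] → #
    (6,0)@(13, 1): e=[90,14,-12] → ·
    (2,1)@(5, 3): e=[26,2,64] → #
    (3,1)@(7, 3): e=[38,10,44] → #
    (4,1)@(9, 3): e=[50,18,24] → #
    (6,1)@(13, 3): e=[74,34,-16] → ·
    (2,2)@(5, 5): e=[10,22,60] → #
    (5,2)@(11, 5): e=[46,46,0] → ·  [on edge]
    (2,3)@(5, 7): e=[-6,42,56] → ·
    (3,3)@(7, 7): e=[6,50,36] → #
    (5,3)@(11, 7): e=[30,66,-4] → ·
    (3,4)@(7, 9): e=[-10,70,32] → ·
    (4,7)@(9, 15): e=[-46,138,0] → ·  [on edge]
  covered (11 px):
    · · · · · # ·
    · · # # # # ·
    · · # # # · ·
    · · · # # · ·
    · · · · # · ·
    · · · · · · ·
    · · · · · · ·
    · · · · · · ·
    · · · · · · ·
    · · · · · · ·
    · · · · · · ·

Result: [78,12,2]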